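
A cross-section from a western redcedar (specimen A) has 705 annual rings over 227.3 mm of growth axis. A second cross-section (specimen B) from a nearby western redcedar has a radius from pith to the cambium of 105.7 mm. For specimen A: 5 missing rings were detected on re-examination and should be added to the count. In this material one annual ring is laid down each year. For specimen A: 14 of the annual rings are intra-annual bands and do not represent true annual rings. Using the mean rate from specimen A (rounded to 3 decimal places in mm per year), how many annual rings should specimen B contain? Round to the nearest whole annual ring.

Specimen A: adjusted count: 705 − 14 + 5 = 696 annual rings.
A: Extension rate ≈ 227.3 / 696 = 0.327 mm/yr.
B spans 105.7 / 0.327 = 323.24 years ≈ 323 annual rings.

323 annual rings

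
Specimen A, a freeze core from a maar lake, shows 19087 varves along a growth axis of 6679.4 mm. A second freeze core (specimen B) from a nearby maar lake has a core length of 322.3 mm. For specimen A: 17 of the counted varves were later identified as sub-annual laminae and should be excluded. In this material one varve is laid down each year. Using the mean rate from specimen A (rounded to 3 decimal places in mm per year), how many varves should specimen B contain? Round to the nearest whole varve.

921 varves

Specimen A: adjusted count: 19087 − 17 = 19070 varves.
A: 6679.4 mm over 19070 years gives 6679.4 / 19070 ≈ 0.350 mm per year.
For B, 322.3 / 0.350 = 920.86 years ≈ 921 varves.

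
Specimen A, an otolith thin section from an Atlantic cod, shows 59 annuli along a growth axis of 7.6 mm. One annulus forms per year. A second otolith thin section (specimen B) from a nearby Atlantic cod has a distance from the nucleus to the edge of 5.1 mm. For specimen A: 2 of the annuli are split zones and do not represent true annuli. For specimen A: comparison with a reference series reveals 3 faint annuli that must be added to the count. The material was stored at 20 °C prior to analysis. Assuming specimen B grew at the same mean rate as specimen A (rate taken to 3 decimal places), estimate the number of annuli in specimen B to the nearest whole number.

40 annuli

Specimen A: true annulus count = 59 − 2 + 3 = 60.
A: Extension rate ≈ 7.6 / 60 = 0.127 mm/yr.
B spans 5.1 / 0.127 = 40.16 years ≈ 40 annuli.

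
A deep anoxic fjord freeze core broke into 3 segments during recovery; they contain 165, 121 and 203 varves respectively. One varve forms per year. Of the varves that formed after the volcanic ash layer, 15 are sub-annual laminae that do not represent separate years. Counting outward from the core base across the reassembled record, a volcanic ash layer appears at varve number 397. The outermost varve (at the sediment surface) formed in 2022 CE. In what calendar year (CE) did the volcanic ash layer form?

Total varves = 165 + 121 + 203 = 489.
Between varve 397 and the sediment surface there are 489 − 397 = 92 varves.
Removing the 15 false varves leaves 92 − 15 = 77 true varves beyond the volcanic ash layer.
The varve at the sediment surface is 2022 CE, so the volcanic ash layer dates to 2022 − 77 = 1945 CE.

1945 CE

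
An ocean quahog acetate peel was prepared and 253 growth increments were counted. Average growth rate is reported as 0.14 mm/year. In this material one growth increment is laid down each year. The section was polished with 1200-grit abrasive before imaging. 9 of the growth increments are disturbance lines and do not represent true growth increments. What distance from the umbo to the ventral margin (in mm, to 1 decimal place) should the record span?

After corrections the count is 253 − 9 = 244 growth increments.
Predicted length = 0.14 mm/year × 244 years = 34.2 mm.

34.2 mm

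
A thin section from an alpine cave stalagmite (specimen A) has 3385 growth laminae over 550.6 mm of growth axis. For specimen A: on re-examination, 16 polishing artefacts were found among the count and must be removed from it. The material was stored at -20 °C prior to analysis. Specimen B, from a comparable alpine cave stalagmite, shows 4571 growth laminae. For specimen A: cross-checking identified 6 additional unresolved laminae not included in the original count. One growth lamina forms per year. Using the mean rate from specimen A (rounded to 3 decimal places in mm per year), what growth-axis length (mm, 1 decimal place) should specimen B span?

745.1 mm

Specimen A: adjusted count: 3385 − 16 + 6 = 3375 growth laminae.
A: Extension rate ≈ 550.6 / 3375 = 0.163 mm/yr.
Length of B = 0.163 × 4571 = 745.1 mm.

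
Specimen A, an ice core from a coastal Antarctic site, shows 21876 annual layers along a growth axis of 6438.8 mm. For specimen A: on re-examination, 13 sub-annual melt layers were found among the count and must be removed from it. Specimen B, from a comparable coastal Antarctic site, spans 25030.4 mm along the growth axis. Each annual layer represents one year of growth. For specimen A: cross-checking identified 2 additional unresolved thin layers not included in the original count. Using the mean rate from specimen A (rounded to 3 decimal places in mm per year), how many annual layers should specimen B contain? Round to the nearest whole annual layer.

Specimen A: adjusted count: 21876 − 13 + 2 = 21865 annual layers.
A: Extension rate ≈ 6438.8 / 21865 = 0.294 mm per year.
B spans 25030.4 / 0.294 = 85137.41 years ≈ 85137 annual layers.

85137 annual layers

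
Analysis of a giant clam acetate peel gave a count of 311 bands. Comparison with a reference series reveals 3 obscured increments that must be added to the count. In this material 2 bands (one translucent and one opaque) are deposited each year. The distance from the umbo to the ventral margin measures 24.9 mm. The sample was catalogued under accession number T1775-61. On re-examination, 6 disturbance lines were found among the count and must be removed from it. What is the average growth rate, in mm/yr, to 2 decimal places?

0.16 mm/yr

Adjusted count: 311 − 6 + 3 = 308 bands.
Dividing by 2 bands per year: 308 / 2 = 154 years.
Extension rate ≈ 24.9 / 154 = 0.16 mm/yr.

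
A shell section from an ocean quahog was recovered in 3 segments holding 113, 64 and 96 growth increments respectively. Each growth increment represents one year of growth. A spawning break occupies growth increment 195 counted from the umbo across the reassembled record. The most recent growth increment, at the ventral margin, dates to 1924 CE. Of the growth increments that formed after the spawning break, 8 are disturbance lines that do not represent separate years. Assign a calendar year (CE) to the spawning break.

1854 CE

Total growth increments = 113 + 64 + 96 = 273.
273 − 195 = 78 growth increments lie beyond the spawning break toward the ventral margin.
78 − 8 false = 70 true growth increments after the spawning break.
Counting back 70 years from 1924 CE places the spawning break in 1924 − 70 = 1854 CE.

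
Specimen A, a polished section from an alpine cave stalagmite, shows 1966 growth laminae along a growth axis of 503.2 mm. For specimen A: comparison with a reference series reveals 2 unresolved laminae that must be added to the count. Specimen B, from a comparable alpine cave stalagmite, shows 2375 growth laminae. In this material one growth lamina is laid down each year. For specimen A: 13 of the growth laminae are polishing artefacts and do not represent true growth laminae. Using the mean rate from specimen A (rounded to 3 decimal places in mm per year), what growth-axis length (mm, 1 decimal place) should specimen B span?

Specimen A: correcting the raw count gives 1966 − 13 + 2 = 1955 true growth laminae.
A: Extension rate ≈ 503.2 / 1955 = 0.257 mm/year.
B's length ≈ 0.257 × 2375 = 610.4 mm.

610.4 mm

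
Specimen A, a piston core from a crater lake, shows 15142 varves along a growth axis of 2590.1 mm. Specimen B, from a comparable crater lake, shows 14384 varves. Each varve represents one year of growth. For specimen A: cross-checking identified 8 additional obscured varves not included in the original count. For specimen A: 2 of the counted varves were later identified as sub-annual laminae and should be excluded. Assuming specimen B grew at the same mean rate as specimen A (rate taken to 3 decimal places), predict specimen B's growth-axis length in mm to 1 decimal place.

Specimen A: correcting the raw count gives 15142 − 2 + 8 = 15148 true varves.
A: Extension rate ≈ 2590.1 / 15148 = 0.171 mm/yr.
For B, 0.171 mm/year × 14384 years = 2459.7 mm.

2459.7 mm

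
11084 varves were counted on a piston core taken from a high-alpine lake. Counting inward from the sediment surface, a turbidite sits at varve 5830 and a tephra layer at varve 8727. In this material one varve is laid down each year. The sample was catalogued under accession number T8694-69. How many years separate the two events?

2897 years

8727 − 5830 = 2897 varves lie between the two events.
One varve per year makes the interval 2897 years.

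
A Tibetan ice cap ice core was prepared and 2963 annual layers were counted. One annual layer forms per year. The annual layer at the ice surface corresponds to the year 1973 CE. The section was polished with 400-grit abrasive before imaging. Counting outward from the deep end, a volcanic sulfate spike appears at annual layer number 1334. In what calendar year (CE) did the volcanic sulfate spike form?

2963 − 1334 = 1629 annual layers lie beyond the volcanic sulfate spike toward the ice surface.
The annual layer at the ice surface is 1973 CE, so the volcanic sulfate spike dates to 1973 − 1629 = 344 CE.

344 CE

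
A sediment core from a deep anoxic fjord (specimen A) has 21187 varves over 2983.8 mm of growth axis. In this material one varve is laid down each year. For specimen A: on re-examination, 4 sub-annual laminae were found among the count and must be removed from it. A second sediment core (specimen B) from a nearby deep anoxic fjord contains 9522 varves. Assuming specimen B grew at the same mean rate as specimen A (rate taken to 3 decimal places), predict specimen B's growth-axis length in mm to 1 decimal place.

Specimen A: adjusted count: 21187 − 4 = 21183 varves.
A: Mean rate = 2983.8 mm / 21183 years ≈ 0.141 mm/yr.
B's length ≈ 0.141 × 9522 = 1342.6 mm.

1342.6 mm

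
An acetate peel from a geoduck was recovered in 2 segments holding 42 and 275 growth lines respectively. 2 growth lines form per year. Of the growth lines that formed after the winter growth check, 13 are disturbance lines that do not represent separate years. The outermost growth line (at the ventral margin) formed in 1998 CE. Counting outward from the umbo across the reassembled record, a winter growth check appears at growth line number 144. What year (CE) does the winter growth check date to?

Total growth lines = 42 + 275 = 317.
Between growth line 144 and the ventral margin there are 317 − 144 = 173 growth lines.
173 − 13 false = 160 true growth lines after the winter growth check.
160 growth lines at 2 per year is 160 / 2 = 80 years.
The growth line at the ventral margin is 1998 CE, so the winter growth check dates to 1998 − 80 = 1918 CE.

1918 CE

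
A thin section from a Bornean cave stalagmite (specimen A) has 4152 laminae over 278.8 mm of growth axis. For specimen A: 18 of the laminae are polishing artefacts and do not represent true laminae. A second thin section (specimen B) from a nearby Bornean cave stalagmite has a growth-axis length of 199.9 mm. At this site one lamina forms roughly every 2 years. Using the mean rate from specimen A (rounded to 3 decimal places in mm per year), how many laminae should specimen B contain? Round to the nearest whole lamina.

Specimen A: correcting the raw count gives 4152 − 18 = 4134 true laminae.
Specimen A: multiplying by 2 years per lamina: 4134 × 2 = 8268 years.
A: Mean rate = 278.8 mm / 8268 years ≈ 0.034 mm/year.
For B, 199.9 / 0.034 = 5879.41 years; at 2 years per lamina that is 5879.41 / 2 ≈ 2940 laminae.

2940 laminae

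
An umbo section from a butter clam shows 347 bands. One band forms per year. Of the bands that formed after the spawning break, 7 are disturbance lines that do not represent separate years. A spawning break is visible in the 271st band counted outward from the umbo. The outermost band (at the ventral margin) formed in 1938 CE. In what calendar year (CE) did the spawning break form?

1869 CE

The spawning break sits at band 271 from the umbo, so 347 − 271 = 76 bands formed after it.
Removing the 7 false bands leaves 76 − 7 = 69 true bands beyond the spawning break.
The band at the ventral margin is 1938 CE, so the spawning break dates to 1938 − 69 = 1869 CE.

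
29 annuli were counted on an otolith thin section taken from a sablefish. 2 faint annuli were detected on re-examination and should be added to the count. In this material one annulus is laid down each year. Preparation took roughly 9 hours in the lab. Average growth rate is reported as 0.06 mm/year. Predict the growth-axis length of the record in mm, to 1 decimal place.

1.9 mm

Adjusted count: 29 + 2 = 31 annuli.
31 years at 0.06 mm/year gives 0.06 × 31 = 1.9 mm.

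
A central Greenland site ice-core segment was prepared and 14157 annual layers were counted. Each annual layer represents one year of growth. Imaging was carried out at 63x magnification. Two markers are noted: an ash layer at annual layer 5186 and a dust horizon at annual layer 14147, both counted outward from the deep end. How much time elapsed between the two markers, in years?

8961 years

Separation: 14147 − 5186 = 8961 annual layers.
One annual layer per year makes the interval 8961 years.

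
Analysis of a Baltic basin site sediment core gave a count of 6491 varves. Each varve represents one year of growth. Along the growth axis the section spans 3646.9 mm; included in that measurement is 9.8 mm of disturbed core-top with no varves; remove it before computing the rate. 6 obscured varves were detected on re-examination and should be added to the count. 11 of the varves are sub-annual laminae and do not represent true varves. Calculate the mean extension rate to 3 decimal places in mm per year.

0.561 mm per year

Correcting the raw count gives 6491 − 11 + 6 = 6486 true varves.
Net length = 3646.9 − 9.8 = 3637.1 mm.
3637.1 mm over 6486 years gives 3637.1 / 6486 ≈ 0.561 mm per year.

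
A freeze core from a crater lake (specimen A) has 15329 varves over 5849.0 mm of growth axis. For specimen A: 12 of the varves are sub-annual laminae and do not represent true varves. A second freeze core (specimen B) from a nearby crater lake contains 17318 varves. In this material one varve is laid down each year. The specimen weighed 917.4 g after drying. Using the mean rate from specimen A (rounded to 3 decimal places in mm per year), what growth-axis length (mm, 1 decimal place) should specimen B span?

Specimen A: correcting the raw count gives 15329 − 12 = 15317 true varves.
A: 5849.0 mm over 15317 years gives 5849.0 / 15317 ≈ 0.382 mm/yr.
Length of B = 0.382 × 17318 = 6615.5 mm.

6615.5 mm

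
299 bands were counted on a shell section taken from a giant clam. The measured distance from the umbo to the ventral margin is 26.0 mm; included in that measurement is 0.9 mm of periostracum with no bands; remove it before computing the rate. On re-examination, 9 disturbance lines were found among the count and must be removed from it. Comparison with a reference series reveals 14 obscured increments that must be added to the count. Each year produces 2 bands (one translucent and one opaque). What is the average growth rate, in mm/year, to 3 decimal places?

Correcting the raw count gives 299 − 9 + 14 = 304 true bands.
Dividing by 2 bands per year: 304 / 2 = 152 years.
Removing the 0.9 mm offcut leaves 26.0 − 0.9 = 25.1 mm.
Extension rate ≈ 25.1 / 152 = 0.165 mm/year.

0.165 mm/year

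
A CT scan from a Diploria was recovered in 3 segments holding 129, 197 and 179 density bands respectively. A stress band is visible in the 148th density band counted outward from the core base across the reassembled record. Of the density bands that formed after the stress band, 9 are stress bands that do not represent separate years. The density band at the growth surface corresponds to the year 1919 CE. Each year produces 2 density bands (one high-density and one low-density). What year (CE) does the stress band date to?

Total density bands = 129 + 197 + 179 = 505.
The stress band sits at density band 148 from the core base, so 505 − 148 = 357 density bands formed after it.
Excluding 9 false density bands: 357 − 9 = 348.
348 density bands at 2 per year is 348 / 2 = 174 years.
1919 − 174 = 1745 CE.

1745 CE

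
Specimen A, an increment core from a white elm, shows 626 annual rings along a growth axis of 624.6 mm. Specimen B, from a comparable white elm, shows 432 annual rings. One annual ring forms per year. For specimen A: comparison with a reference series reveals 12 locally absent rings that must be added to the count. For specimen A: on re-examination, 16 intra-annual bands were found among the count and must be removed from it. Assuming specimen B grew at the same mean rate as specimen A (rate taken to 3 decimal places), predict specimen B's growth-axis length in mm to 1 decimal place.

Specimen A: correcting the raw count gives 626 − 16 + 12 = 622 true annual rings.
A: 624.6 mm over 622 years gives 624.6 / 622 ≈ 1.004 mm/yr.
B's length ≈ 1.004 × 432 = 433.7 mm.

433.7 mm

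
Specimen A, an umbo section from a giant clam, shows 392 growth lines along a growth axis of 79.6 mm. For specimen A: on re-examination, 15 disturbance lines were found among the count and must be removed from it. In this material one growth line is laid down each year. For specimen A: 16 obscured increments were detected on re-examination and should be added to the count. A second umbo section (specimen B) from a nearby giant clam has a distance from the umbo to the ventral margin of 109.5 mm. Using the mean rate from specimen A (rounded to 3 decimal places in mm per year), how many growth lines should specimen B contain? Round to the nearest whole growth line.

Specimen A: correcting the raw count gives 392 − 15 + 16 = 393 true growth lines.
A: Extension rate ≈ 79.6 / 393 = 0.203 mm/year.
B spans 109.5 / 0.203 = 539.41 years ≈ 539 growth lines.

539 growth lines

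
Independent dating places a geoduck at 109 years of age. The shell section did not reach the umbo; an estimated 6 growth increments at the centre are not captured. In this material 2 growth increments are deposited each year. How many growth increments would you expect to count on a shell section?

212 growth increments

With 2 growth increments per year, 109 years would produce 109 × 2 = 218 growth increments.
Subtracting the 6 growth increments not captured gives 218 − 6 = 212 growth increments in the record.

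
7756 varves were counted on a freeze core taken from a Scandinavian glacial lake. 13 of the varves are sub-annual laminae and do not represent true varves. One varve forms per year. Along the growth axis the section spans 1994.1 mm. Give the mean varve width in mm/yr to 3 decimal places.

After corrections the count is 7756 − 13 = 7743 varves.
1994.1 mm over 7743 years gives 1994.1 / 7743 ≈ 0.258 mm/yr.

0.258 mm/yr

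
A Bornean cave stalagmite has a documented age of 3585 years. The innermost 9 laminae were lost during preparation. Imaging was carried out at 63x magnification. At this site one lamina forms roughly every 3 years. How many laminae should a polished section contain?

At 3 years per lamina, 3585 / 3 = 1195 laminae are expected.
Less the 9 uncaptured laminae: 1195 − 9 = 1186.

1186 laminae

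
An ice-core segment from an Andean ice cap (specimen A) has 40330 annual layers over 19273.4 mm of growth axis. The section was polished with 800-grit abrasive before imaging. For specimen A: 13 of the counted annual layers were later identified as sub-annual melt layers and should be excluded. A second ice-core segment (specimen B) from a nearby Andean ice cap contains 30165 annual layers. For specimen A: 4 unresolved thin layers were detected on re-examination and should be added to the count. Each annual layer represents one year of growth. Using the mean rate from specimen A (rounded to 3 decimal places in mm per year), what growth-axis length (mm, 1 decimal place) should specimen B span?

Specimen A: true annual layer count = 40330 − 13 + 4 = 40321.
A: Mean rate = 19273.4 mm / 40321 years ≈ 0.478 mm/year.
B's length ≈ 0.478 × 30165 = 14418.9 mm.

14418.9 mm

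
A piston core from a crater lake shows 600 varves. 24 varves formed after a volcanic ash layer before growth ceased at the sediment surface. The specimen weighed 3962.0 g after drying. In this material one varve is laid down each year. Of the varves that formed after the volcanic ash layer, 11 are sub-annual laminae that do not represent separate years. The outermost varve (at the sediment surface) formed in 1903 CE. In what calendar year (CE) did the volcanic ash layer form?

1890 CE

24 varves post-date the volcanic ash layer.
24 − 11 false = 13 true varves after the volcanic ash layer.
The varve at the sediment surface is 1903 CE, so the volcanic ash layer dates to 1903 − 13 = 1890 CE.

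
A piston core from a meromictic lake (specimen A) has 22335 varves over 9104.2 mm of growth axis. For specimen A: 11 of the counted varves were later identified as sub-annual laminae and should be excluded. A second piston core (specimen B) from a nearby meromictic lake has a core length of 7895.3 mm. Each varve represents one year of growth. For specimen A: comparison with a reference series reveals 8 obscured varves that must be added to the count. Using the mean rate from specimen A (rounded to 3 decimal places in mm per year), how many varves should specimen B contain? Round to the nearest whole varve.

Specimen A: adjusted count: 22335 − 11 + 8 = 22332 varves.
A: Mean rate = 9104.2 mm / 22332 years ≈ 0.408 mm/year.
For B, 7895.3 / 0.408 = 19351.23 years ≈ 19351 varves.

19351 varves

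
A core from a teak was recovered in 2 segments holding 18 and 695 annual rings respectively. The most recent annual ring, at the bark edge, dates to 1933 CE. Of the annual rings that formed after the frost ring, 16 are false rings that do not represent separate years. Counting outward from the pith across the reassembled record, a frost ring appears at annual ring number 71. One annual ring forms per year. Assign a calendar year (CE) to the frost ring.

1307 CE

Total annual rings = 18 + 695 = 713.
713 − 71 = 642 annual rings lie beyond the frost ring toward the bark edge.
Removing the 16 false annual rings leaves 642 − 16 = 626 true annual rings beyond the frost ring.
Counting back 626 years from 1933 CE places the frost ring in 1933 − 626 = 1307 CE.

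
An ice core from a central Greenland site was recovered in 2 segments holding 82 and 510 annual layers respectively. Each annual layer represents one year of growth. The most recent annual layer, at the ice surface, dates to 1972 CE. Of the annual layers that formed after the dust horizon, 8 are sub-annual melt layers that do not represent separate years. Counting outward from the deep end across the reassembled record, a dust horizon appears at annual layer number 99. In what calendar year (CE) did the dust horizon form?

Total annual layers = 82 + 510 = 592.
Between annual layer 99 and the ice surface there are 592 − 99 = 493 annual layers.
Removing the 8 false annual layers leaves 493 − 8 = 485 true annual layers beyond the dust horizon.
Counting back 485 years from 1972 CE places the dust horizon in 1972 − 485 = 1487 CE.

1487 CE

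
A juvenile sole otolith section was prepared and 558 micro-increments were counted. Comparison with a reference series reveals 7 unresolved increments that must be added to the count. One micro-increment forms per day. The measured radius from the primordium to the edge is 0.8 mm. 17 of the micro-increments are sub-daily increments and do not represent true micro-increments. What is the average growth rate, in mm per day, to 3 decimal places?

True micro-increment count = 558 − 17 + 7 = 548.
0.8 mm over 548 days gives 0.8 / 548 ≈ 0.001 mm per day.

0.001 mm per day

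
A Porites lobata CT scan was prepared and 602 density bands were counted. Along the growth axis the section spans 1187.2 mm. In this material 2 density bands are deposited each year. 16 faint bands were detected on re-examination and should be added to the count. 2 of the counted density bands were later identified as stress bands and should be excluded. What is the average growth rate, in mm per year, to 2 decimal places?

After corrections the count is 602 − 2 + 16 = 616 density bands.
Dividing by 2 density bands per year: 616 / 2 = 308 years.
Extension rate ≈ 1187.2 / 308 = 3.85 mm per year.

3.85 mm per year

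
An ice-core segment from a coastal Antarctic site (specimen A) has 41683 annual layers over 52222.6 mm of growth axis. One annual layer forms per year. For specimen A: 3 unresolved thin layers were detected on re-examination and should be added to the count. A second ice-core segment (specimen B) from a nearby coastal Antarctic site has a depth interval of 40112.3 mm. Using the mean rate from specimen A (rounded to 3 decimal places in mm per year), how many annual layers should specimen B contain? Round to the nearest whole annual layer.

32013 annual layers

Specimen A: correcting the raw count gives 41683 + 3 = 41686 true annual layers.
A: Extension rate ≈ 52222.6 / 41686 = 1.253 mm per year.
B spans 40112.3 / 1.253 = 32013.01 years ≈ 32013 annual layers.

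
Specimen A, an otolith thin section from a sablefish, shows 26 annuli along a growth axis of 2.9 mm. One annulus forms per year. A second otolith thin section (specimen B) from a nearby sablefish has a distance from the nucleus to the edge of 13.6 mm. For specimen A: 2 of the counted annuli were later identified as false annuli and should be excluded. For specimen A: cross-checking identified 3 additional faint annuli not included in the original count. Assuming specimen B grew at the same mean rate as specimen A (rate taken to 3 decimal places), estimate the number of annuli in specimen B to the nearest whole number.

127 annuli

Specimen A: correcting the raw count gives 26 − 2 + 3 = 27 true annuli.
A: Extension rate ≈ 2.9 / 27 = 0.107 mm/yr.
B spans 13.6 / 0.107 = 127.10 years ≈ 127 annuli.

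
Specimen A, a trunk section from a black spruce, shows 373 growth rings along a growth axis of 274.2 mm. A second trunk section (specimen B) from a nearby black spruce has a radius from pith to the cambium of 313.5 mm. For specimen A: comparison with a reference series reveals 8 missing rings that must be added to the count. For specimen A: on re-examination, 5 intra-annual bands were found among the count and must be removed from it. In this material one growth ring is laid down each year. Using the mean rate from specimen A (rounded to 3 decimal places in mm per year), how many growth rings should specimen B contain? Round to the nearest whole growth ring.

Specimen A: true growth ring count = 373 − 5 + 8 = 376.
A: 274.2 mm over 376 years gives 274.2 / 376 ≈ 0.729 mm/yr.
Specimen B: 313.5 mm / 0.729 mm per year = 430.04 years ≈ 430 growth rings.

430 growth rings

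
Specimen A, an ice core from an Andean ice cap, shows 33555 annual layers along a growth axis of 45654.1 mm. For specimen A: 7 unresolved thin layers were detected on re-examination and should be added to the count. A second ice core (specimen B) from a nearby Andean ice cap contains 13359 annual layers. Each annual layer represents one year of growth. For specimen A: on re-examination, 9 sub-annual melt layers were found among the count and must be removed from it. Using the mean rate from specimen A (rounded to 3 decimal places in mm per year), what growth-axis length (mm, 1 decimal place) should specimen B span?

18181.6 mm

Specimen A: after corrections the count is 33555 − 9 + 7 = 33553 annual layers.
A: Mean rate = 45654.1 mm / 33553 years ≈ 1.361 mm/year.
Length of B = 1.361 × 13359 = 18181.6 mm.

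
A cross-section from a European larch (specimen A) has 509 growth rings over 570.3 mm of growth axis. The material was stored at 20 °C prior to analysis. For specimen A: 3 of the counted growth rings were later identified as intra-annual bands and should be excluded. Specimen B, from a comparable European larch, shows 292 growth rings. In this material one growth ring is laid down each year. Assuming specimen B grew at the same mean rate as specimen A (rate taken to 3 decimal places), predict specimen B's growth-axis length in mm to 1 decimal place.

329.1 mm

Specimen A: true growth ring count = 509 − 3 = 506.
A: Extension rate ≈ 570.3 / 506 = 1.127 mm per year.
Length of B = 1.127 × 292 = 329.1 mm.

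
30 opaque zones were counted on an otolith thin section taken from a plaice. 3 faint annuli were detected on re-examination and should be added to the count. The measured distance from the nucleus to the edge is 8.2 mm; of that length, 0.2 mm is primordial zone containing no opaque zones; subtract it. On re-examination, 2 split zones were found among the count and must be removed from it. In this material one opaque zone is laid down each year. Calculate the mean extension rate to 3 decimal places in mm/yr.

0.258 mm/yr

Correcting the raw count gives 30 − 2 + 3 = 31 true opaque zones.
The growth record spans 8.2 − 0.2 = 8.0 mm.
Extension rate ≈ 8.0 / 31 = 0.258 mm/yr.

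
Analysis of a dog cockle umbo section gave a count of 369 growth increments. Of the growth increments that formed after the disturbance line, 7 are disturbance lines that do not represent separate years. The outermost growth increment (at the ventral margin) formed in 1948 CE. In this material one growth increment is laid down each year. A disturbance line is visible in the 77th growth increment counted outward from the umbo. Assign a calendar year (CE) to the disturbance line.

The disturbance line sits at growth increment 77 from the umbo, so 369 − 77 = 292 growth increments formed after it.
Excluding 7 false growth increments: 292 − 7 = 285.
The growth increment at the ventral margin is 1948 CE, so the disturbance line dates to 1948 − 285 = 1663 CE.

1663 CE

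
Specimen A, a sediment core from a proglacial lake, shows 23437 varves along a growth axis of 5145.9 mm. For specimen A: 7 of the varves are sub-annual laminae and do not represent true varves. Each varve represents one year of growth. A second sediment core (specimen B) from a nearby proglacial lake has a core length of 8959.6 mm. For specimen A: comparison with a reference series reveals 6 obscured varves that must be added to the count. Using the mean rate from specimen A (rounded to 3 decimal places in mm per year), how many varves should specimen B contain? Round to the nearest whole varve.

Specimen A: true varve count = 23437 − 7 + 6 = 23436.
A: Extension rate ≈ 5145.9 / 23436 = 0.220 mm/year.
B spans 8959.6 / 0.220 = 40725.45 years ≈ 40725 varves.

40725 varves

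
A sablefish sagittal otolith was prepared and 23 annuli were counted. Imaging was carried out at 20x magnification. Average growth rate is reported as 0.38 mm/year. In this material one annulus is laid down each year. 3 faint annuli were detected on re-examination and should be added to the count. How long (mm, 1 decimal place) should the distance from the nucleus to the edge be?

9.9 mm

After corrections the count is 23 + 3 = 26 annuli.
26 years at 0.38 mm/year gives 0.38 × 26 = 9.9 mm.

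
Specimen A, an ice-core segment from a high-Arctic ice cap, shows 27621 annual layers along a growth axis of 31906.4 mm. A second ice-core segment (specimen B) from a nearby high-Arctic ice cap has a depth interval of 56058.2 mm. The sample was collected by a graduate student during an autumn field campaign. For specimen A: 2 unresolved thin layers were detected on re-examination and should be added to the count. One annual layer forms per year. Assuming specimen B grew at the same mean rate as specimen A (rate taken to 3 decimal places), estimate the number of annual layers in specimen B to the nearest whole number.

Specimen A: adjusted count: 27621 + 2 = 27623 annual layers.
A: Extension rate ≈ 31906.4 / 27623 = 1.155 mm/yr.
For B, 56058.2 / 1.155 = 48535.24 years ≈ 48535 annual layers.

48535 annual layers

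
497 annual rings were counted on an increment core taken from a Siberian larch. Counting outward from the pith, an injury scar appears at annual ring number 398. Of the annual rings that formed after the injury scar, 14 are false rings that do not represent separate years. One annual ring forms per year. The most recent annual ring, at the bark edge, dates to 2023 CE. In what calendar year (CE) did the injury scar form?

1938 CE

497 − 398 = 99 annual rings lie beyond the injury scar toward the bark edge.
Excluding 14 false annual rings: 99 − 14 = 85.
2023 − 85 = 1938 CE.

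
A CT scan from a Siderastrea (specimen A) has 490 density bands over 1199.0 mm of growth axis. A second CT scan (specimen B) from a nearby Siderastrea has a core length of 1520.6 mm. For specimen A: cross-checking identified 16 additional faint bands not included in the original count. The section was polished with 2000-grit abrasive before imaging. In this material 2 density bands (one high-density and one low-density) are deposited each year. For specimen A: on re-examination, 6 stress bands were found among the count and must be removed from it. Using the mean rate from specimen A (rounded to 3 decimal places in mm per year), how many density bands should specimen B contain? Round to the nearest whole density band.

Specimen A: true density band count = 490 − 6 + 16 = 500.
Specimen A: with 2 density bands per year, 500 / 2 = 250 years.
A: Extension rate ≈ 1199.0 / 250 = 4.796 mm per year.
For B, 1520.6 / 4.796 = 317.06 years; at 2 density bands per year that is 317.06 × 2 ≈ 634 density bands.

634 density bands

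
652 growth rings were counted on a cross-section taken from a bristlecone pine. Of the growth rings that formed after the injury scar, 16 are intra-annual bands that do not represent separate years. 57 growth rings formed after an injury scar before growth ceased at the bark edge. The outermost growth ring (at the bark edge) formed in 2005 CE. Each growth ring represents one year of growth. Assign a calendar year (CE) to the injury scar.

There are 57 growth rings younger than the injury scar.
57 − 16 false = 41 true growth rings after the injury scar.
Counting back 41 years from 2005 CE places the injury scar in 2005 − 41 = 1964 CE.

1964 CE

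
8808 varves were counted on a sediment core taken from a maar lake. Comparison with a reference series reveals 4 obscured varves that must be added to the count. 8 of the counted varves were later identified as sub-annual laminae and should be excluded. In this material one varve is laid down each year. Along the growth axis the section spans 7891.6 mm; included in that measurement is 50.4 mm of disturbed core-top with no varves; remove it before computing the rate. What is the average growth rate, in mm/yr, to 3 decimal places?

0.891 mm/yr

True varve count = 8808 − 8 + 4 = 8804.
The growth record spans 7891.6 − 50.4 = 7841.2 mm.
Mean rate = 7841.2 mm / 8804 years ≈ 0.891 mm/yr.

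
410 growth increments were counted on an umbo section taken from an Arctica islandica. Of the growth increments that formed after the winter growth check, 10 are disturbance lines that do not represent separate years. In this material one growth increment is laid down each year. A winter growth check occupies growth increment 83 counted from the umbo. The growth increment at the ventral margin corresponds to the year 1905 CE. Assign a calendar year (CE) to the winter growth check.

410 − 83 = 327 growth increments lie beyond the winter growth check toward the ventral margin.
Removing the 10 false growth increments leaves 327 − 10 = 317 true growth increments beyond the winter growth check.
1905 − 317 = 1588 CE.

1588 CE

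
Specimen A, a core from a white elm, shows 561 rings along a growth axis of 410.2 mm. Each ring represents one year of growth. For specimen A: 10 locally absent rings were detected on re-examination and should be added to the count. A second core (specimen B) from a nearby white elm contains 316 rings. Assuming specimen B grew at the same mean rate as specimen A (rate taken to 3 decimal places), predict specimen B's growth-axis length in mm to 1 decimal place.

Specimen A: true ring count = 561 + 10 = 571.
A: 410.2 mm over 571 years gives 410.2 / 571 ≈ 0.718 mm/yr.
B's length ≈ 0.718 × 316 = 226.9 mm.

226.9 mm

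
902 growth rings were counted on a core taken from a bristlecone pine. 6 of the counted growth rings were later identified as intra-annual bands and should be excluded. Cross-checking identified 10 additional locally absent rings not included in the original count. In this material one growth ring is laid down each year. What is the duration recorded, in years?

906 yr

After corrections the count is 902 − 6 + 10 = 906 growth rings.
With a one-to-one growth ring periodicity this is 906 years.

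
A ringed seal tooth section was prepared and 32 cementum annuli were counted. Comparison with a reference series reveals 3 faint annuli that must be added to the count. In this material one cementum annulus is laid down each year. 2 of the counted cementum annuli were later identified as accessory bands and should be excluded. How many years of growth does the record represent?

After corrections the count is 32 − 2 + 3 = 33 cementum annuli.
At one cementum annulus per year, that is 33 years.

33 yr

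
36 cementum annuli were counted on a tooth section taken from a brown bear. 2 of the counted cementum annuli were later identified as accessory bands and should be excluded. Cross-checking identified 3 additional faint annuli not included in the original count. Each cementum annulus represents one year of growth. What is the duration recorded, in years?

Adjusted count: 36 − 2 + 3 = 37 cementum annuli.
One cementum annulus per year makes the duration 37 years.

37 years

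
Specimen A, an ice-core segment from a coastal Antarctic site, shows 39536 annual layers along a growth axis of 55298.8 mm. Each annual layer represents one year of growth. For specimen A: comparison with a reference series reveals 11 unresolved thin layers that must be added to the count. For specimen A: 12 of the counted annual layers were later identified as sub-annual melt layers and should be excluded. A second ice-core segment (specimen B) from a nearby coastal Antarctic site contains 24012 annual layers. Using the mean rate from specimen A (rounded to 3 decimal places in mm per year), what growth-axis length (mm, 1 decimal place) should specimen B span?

Specimen A: after corrections the count is 39536 − 12 + 11 = 39535 annual layers.
A: Extension rate ≈ 55298.8 / 39535 = 1.399 mm per year.
Length of B = 1.399 × 24012 = 33592.8 mm.

33592.8 mm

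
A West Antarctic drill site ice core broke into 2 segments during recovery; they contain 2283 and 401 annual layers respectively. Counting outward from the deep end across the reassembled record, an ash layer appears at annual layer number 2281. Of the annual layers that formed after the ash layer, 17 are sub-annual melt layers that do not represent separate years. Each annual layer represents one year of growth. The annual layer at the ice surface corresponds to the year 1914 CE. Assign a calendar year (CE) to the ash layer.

Total annual layers = 2283 + 401 = 2684.
Between annual layer 2281 and the ice surface there are 2684 − 2281 = 403 annual layers.
Excluding 17 false annual layers: 403 − 17 = 386.
The annual layer at the ice surface is 1914 CE, so the ash layer dates to 1914 − 386 = 1528 CE.

1528 CE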